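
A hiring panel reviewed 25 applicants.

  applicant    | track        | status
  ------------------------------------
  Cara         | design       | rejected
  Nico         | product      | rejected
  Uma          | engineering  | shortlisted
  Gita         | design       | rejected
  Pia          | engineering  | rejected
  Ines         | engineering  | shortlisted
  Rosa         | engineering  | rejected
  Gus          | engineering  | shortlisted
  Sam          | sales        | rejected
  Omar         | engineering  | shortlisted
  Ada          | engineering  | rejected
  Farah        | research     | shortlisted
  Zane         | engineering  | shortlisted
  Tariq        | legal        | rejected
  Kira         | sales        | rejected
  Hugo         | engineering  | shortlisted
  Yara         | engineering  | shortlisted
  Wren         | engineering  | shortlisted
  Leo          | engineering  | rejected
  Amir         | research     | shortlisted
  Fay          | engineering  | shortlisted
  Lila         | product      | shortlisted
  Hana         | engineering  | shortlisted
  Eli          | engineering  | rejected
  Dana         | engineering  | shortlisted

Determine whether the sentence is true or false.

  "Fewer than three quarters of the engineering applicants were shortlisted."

'Fewer than three quarters of the engineering applicants were shortlisted' holds iff |A ∩ B| / |A| < 3/4.
|A| = 16, |A ∩ B| = 11, |A ∖ B| = 5.
|A ∩ B|/|A| = 11/16, so the statement is true.

True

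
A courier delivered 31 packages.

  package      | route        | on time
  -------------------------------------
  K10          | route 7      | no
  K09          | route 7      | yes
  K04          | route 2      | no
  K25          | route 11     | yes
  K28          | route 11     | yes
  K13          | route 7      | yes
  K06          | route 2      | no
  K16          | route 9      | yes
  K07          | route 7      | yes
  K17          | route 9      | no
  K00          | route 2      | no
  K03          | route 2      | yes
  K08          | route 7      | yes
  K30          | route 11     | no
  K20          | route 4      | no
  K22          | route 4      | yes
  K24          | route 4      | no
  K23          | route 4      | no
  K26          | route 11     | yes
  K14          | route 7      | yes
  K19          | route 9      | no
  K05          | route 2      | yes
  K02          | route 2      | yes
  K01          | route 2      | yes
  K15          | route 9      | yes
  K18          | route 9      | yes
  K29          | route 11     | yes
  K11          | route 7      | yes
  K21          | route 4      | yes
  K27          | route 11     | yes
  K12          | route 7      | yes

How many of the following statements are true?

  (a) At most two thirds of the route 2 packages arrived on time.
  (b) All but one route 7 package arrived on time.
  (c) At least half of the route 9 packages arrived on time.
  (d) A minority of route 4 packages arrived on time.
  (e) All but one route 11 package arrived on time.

(a) route 2: |A| = 7, |A ∩ B| = 4; needs |A ∩ B| / |A| ≤ 2/3 — true.
(b) route 7: |A| = 8, |A ∩ B| = 7; needs |A ∖ B| = 1 — true.
(c) route 9: |A| = 5, |A ∩ B| = 3; needs |A ∩ B| ≥ |A ∖ B| — true.
(d) route 4: |A| = 5, |A ∩ B| = 2; needs |A ∩ B| < |A ∖ B| — true.
(e) route 11: |A| = 6, |A ∩ B| = 5; needs |A ∖ B| = 1 — true.

5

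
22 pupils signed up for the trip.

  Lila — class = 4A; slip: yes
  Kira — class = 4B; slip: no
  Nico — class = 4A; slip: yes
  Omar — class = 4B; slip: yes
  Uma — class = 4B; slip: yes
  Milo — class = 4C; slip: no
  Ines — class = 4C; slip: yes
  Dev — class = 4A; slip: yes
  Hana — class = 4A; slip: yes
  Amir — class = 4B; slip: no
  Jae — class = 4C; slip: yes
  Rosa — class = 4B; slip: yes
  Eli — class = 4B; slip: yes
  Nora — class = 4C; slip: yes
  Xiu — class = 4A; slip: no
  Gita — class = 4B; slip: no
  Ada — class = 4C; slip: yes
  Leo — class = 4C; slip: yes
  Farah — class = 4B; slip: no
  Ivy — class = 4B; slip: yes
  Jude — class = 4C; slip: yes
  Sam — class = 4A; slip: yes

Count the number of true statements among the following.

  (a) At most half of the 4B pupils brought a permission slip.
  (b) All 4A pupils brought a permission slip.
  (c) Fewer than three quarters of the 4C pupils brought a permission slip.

0

(a) 4B: |A| = 9, |A ∩ B| = 5; needs |A ∩ B| ≤ |A ∖ B| — false.
(b) 4A: |A| = 6, |A ∩ B| = 5; needs A ⊆ B, i.e. every element of A is in B (|A ∖ B| = 0) — false.
(c) 4C: |A| = 7, |A ∩ B| = 6; needs |A ∩ B| / |A| < 3/4 — false.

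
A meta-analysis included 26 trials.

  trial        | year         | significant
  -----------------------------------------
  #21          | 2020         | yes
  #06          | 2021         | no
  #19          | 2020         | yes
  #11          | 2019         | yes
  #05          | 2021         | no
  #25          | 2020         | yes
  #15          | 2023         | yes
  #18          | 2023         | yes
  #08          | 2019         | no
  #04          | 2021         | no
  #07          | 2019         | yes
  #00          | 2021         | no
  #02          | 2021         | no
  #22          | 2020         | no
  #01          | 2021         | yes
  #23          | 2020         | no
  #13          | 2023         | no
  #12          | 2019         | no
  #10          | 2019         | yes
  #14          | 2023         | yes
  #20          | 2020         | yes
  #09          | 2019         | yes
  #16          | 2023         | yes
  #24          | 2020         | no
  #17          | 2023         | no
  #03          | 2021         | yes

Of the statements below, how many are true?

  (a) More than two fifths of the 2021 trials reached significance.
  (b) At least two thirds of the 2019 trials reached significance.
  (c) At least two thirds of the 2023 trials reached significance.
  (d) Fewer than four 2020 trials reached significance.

(a) 2021: |A| = 7, |A ∩ B| = 2; needs |A ∩ B| / |A| > 2/5 — false.
(b) 2019: |A| = 6, |A ∩ B| = 4; needs |A ∩ B| / |A| ≥ 2/3 — true.
(c) 2023: |A| = 6, |A ∩ B| = 4; needs |A ∩ B| / |A| ≥ 2/3 — true.
(d) 2020: |A| = 7, |A ∩ B| = 4; needs |A ∩ B| < 4 — false.

2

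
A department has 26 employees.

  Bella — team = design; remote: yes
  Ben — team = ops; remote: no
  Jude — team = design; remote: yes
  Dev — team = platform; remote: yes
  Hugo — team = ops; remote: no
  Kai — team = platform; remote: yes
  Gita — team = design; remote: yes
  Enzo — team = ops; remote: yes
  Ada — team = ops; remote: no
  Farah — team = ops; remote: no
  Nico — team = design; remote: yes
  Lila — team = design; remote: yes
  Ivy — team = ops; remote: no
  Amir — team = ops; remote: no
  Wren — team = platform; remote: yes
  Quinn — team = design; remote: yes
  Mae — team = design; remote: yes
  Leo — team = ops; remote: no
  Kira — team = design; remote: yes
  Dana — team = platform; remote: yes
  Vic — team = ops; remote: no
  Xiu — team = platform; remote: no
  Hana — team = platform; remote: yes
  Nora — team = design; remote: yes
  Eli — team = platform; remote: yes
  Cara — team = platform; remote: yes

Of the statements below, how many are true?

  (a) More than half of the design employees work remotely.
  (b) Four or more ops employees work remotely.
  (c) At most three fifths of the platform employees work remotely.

1

(a) design: |A| = 9, |A ∩ B| = 9; needs |A ∩ B| > |A ∖ B| — true.
(b) ops: |A| = 9, |A ∩ B| = 1; needs |A ∩ B| ≥ 4 — false.
(c) platform: |A| = 8, |A ∩ B| = 7; needs |A ∩ B| / |A| ≤ 3/5 — false.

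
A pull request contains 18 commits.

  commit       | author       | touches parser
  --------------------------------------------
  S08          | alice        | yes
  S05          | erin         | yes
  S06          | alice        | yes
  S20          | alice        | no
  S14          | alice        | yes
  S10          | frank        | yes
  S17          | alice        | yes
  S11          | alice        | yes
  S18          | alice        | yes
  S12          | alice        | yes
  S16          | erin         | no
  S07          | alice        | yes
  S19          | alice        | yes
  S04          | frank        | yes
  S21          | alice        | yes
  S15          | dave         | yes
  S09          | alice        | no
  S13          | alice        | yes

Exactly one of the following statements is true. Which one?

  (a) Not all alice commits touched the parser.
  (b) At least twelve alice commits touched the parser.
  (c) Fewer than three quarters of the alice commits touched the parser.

(a)

|A| = 13, |A ∩ B| = 11, |A ∖ B| = 2.
(a) requires A ⊄ B (|A ∖ B| ≥ 1): true.
(b) requires |A ∩ B| ≥ 12: false.
(c) requires |A ∩ B| / |A| < 3/4: false.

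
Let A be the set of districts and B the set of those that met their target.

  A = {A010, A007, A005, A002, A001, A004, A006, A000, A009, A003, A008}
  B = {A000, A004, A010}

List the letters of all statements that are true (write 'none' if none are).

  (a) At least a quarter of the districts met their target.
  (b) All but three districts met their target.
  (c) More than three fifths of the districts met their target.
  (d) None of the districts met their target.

(a)

|A| = 11, |A ∩ B| = 3, |A ∖ B| = 8.
(a) |A ∩ B| / |A| ≥ 1/4: holds.
(b) |A ∖ B| = 3: fails.
(c) |A ∩ B| / |A| > 3/5: fails.
(d) A ∩ B = ∅ (|A ∩ B| = 0): fails.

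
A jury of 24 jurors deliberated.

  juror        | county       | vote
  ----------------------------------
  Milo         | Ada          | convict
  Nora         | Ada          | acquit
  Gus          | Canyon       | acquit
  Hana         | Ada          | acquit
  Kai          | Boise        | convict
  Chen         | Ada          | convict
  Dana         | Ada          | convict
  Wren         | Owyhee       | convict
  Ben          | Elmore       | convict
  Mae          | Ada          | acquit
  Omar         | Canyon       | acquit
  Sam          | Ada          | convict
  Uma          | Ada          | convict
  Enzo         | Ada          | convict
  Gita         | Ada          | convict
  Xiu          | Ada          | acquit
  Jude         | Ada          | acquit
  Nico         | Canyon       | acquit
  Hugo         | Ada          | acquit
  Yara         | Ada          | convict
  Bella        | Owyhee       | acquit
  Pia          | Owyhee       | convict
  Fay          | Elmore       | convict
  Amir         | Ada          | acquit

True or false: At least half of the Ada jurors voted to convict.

True

Truth condition: |A ∩ B| ≥ |A ∖ B|.
|A| = 15, |A ∩ B| = 8, |A ∖ B| = 7.
8 > 7, so the statement is true.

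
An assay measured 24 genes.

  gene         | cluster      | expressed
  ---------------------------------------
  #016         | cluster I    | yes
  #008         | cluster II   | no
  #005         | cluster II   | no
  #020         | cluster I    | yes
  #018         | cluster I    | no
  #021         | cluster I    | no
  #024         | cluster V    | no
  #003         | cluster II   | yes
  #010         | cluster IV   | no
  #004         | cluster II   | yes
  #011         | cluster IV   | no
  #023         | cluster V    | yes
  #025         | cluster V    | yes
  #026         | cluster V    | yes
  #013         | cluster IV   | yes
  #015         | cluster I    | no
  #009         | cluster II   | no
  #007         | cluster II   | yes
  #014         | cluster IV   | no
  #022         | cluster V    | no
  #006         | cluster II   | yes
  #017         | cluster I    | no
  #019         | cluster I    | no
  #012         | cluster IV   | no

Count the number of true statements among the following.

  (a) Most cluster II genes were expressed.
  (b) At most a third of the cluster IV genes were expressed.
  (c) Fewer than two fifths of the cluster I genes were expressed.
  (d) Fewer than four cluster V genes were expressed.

4

(a) cluster II: |A| = 7, |A ∩ B| = 4; needs |A ∩ B| > |A ∖ B| — true.
(b) cluster IV: |A| = 5, |A ∩ B| = 1; needs |A ∩ B| / |A| ≤ 1/3 — true.
(c) cluster I: |A| = 7, |A ∩ B| = 2; needs |A ∩ B| / |A| < 2/5 — true.
(d) cluster V: |A| = 5, |A ∩ B| = 3; needs |A ∩ B| < 4 — true.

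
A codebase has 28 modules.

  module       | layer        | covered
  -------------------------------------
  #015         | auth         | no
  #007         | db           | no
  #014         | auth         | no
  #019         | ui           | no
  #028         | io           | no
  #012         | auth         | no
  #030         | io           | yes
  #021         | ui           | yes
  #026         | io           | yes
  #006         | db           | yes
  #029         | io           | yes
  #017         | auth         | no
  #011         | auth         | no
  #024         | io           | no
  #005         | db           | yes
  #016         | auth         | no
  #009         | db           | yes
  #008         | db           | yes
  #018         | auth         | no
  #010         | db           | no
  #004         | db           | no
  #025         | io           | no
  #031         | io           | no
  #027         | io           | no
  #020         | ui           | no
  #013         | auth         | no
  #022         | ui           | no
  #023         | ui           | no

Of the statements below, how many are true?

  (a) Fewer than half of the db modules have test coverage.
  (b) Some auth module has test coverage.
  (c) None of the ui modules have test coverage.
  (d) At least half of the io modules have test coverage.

0

(a) db: |A| = 7, |A ∩ B| = 4; needs |A ∩ B| < |A ∖ B| — false.
(b) auth: |A| = 8, |A ∩ B| = 0; needs A ∩ B ≠ ∅ (|A ∩ B| ≥ 1) — false.
(c) ui: |A| = 5, |A ∩ B| = 1; needs A ∩ B = ∅ (|A ∩ B| = 0) — false.
(d) io: |A| = 8, |A ∩ B| = 3; needs |A ∩ B| ≥ |A ∖ B| — false.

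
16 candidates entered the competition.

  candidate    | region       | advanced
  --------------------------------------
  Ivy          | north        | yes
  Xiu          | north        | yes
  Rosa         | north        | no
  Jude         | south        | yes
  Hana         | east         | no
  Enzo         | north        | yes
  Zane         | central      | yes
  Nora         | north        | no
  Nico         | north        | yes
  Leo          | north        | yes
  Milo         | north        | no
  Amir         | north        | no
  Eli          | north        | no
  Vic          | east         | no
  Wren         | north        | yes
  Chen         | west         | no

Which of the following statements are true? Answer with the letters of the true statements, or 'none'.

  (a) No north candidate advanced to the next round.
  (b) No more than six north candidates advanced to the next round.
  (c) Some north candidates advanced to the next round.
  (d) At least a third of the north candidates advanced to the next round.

(b), (c), (d)

|A| = 11, |A ∩ B| = 6, |A ∖ B| = 5.
(a) A ∩ B = ∅ (|A ∩ B| = 0): fails.
(b) |A ∩ B| ≤ 6: holds.
(c) A ∩ B ≠ ∅ (|A ∩ B| ≥ 1): holds.
(d) |A ∩ B| / |A| ≥ 1/3: holds.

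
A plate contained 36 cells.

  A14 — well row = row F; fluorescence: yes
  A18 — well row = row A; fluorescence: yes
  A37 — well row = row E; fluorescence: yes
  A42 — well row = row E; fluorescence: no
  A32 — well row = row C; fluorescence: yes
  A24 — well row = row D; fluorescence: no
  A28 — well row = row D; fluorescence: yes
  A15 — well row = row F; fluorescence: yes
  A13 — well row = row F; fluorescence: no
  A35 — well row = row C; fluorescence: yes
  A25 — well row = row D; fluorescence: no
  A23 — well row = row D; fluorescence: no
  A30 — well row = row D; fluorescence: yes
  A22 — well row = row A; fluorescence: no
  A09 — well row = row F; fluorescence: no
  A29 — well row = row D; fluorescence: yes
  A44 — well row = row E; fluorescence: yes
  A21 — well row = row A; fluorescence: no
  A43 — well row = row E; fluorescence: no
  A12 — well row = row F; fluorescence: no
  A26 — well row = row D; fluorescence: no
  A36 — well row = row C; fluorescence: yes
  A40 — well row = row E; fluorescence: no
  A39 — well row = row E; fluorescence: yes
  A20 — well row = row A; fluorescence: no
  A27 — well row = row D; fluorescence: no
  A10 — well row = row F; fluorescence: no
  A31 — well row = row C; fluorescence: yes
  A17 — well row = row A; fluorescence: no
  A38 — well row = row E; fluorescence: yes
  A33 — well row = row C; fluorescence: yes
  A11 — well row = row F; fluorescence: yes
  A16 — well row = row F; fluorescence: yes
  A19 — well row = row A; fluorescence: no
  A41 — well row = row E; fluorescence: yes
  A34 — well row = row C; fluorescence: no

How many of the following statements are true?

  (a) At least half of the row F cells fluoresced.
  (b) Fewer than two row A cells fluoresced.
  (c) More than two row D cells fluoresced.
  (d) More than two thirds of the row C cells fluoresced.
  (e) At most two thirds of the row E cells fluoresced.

5

(a) row F: |A| = 8, |A ∩ B| = 4; needs |A ∩ B| ≥ |A ∖ B| — true.
(b) row A: |A| = 6, |A ∩ B| = 1; needs |A ∩ B| < 2 — true.
(c) row D: |A| = 8, |A ∩ B| = 3; needs |A ∩ B| > 2 — true.
(d) row C: |A| = 6, |A ∩ B| = 5; needs |A ∩ B| / |A| > 2/3 — true.
(e) row E: |A| = 8, |A ∩ B| = 5; needs |A ∩ B| / |A| ≤ 2/3 — true.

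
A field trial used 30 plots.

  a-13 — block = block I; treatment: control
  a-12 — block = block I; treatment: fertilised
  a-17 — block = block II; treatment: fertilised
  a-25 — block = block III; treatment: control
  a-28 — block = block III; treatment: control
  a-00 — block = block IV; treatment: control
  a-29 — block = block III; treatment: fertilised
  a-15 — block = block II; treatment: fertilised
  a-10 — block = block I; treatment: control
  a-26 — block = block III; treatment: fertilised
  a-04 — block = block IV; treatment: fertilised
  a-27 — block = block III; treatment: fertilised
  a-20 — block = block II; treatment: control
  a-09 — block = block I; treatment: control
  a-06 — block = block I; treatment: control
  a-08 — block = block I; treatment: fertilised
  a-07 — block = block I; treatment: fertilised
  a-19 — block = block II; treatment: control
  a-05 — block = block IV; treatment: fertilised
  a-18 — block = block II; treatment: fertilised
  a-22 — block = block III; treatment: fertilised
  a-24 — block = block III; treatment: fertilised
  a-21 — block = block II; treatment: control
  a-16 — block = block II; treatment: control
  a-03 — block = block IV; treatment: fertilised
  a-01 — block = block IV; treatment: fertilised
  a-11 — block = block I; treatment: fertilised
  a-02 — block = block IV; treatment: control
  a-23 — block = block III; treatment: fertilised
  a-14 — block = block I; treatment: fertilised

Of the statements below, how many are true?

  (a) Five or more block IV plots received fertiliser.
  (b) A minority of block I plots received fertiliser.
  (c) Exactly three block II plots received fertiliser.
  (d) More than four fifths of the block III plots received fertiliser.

(a) block IV: |A| = 6, |A ∩ B| = 4; needs |A ∩ B| ≥ 5 — false.
(b) block I: |A| = 9, |A ∩ B| = 5; needs |A ∩ B| < |A ∖ B| — false.
(c) block II: |A| = 7, |A ∩ B| = 3; needs |A ∩ B| = 3 — true.
(d) block III: |A| = 8, |A ∩ B| = 6; needs |A ∩ B| / |A| > 4/5 — false.

1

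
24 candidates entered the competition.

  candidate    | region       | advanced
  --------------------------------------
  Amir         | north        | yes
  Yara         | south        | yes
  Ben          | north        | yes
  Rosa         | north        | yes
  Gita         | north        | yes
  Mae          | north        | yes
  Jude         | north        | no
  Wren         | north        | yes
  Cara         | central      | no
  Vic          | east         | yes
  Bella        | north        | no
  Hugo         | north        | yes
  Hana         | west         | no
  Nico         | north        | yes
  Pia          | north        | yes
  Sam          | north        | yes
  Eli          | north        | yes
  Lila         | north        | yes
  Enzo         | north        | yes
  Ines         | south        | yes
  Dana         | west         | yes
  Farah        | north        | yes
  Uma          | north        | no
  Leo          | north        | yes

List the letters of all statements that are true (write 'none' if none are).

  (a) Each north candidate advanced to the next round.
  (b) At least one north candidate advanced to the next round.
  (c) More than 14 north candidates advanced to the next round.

(b), (c)

|A| = 18, |A ∩ B| = 15, |A ∖ B| = 3.
(a) A ⊆ B, i.e. every element of A is in B (|A ∖ B| = 0): fails.
(b) A ∩ B ≠ ∅ (|A ∩ B| ≥ 1): holds.
(c) |A ∩ B| > 14: holds.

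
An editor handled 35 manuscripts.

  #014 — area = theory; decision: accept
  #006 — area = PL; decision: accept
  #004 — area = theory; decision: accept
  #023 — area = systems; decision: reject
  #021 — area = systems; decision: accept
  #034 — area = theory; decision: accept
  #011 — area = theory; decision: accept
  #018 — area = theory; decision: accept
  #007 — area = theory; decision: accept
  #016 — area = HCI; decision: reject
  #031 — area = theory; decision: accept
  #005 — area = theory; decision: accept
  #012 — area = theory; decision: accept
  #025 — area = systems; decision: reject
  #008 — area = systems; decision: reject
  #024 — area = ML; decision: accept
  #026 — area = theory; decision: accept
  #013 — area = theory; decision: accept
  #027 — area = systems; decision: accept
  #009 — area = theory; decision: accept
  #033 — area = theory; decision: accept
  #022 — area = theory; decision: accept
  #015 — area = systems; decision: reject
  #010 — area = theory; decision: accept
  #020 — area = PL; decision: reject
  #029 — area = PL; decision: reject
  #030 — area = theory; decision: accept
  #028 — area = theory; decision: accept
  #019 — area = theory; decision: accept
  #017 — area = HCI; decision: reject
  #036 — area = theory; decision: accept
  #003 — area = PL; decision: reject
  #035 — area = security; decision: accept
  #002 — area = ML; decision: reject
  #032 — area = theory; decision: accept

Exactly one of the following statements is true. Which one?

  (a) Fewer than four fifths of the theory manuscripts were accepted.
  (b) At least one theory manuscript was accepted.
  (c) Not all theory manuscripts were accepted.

|A| = 20, |A ∩ B| = 20, |A ∖ B| = 0.
(a) requires |A ∩ B| / |A| < 4/5: false.
(b) requires A ∩ B ≠ ∅ (|A ∩ B| ≥ 1): true.
(c) requires A ⊄ B (|A ∖ B| ≥ 1): false.

(b)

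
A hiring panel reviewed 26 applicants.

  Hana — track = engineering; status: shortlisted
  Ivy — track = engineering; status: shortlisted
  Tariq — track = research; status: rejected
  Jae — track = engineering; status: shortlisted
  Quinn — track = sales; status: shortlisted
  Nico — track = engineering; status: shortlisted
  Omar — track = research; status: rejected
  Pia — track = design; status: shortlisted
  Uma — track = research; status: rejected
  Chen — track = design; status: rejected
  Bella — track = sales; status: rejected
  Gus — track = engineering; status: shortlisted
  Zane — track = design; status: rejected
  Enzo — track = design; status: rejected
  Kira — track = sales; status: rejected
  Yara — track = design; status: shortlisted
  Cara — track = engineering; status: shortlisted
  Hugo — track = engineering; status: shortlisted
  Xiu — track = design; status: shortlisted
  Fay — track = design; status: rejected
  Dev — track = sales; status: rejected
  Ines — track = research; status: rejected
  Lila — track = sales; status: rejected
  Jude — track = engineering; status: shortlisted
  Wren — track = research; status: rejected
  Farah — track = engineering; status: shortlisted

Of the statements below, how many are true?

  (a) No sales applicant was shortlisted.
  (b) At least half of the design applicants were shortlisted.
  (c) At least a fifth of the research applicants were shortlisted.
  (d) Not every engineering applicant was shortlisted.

0

(a) sales: |A| = 5, |A ∩ B| = 1; needs A ∩ B = ∅ (|A ∩ B| = 0) — false.
(b) design: |A| = 7, |A ∩ B| = 3; needs |A ∩ B| ≥ |A ∖ B| — false.
(c) research: |A| = 5, |A ∩ B| = 0; needs |A ∩ B| / |A| ≥ 1/5 — false.
(d) engineering: |A| = 9, |A ∩ B| = 9; needs A ⊄ B (|A ∖ B| ≥ 1) — false.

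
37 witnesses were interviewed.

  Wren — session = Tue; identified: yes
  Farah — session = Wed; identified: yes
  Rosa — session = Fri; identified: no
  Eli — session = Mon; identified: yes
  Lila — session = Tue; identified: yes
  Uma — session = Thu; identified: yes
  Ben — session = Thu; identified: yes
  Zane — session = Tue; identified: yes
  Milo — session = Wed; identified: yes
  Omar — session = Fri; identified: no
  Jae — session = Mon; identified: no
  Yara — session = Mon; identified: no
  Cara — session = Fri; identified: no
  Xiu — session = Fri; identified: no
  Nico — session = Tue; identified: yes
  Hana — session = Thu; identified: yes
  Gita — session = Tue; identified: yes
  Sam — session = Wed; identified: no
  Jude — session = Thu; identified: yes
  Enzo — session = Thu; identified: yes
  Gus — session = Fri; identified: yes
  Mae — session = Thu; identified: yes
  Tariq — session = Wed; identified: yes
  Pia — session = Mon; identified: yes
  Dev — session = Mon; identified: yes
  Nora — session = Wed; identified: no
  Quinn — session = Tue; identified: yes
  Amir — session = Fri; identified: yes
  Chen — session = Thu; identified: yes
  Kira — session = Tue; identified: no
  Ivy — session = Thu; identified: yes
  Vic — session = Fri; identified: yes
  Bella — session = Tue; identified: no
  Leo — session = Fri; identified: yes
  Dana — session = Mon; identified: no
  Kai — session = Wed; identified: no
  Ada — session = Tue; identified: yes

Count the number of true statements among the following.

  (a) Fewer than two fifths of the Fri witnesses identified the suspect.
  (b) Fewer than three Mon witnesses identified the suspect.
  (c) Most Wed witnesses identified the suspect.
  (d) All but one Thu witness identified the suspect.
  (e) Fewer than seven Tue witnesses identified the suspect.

(a) Fri: |A| = 8, |A ∩ B| = 4; needs |A ∩ B| / |A| < 2/5 — false.
(b) Mon: |A| = 6, |A ∩ B| = 3; needs |A ∩ B| < 3 — false.
(c) Wed: |A| = 6, |A ∩ B| = 3; needs |A ∩ B| > |A ∖ B| — false.
(d) Thu: |A| = 8, |A ∩ B| = 8; needs |A ∖ B| = 1 — false.
(e) Tue: |A| = 9, |A ∩ B| = 7; needs |A ∩ B| < 7 — false.

0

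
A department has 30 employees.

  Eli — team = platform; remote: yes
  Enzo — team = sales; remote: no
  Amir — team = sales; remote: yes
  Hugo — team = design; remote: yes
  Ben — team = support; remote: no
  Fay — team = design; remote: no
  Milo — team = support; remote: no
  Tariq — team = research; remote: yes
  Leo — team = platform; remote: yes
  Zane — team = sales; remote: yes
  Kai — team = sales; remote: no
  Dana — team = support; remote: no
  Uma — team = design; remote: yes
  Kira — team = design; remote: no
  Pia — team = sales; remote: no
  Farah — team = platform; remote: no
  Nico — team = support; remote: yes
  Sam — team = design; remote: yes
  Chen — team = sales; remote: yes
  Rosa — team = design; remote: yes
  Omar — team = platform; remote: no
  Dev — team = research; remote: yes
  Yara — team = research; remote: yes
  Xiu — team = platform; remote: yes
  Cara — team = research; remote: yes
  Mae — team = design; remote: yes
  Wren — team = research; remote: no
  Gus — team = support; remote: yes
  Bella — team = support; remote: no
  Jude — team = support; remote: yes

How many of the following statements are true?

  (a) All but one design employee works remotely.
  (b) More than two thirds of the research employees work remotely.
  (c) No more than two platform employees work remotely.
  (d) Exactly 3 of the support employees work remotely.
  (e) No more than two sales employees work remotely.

(a) design: |A| = 7, |A ∩ B| = 5; needs |A ∖ B| = 1 — false.
(b) research: |A| = 5, |A ∩ B| = 4; needs |A ∩ B| / |A| > 2/3 — true.
(c) platform: |A| = 5, |A ∩ B| = 3; needs |A ∩ B| ≤ 2 — false.
(d) support: |A| = 7, |A ∩ B| = 3; needs |A ∩ B| = 3 — true.
(e) sales: |A| = 6, |A ∩ B| = 3; needs |A ∩ B| ≤ 2 — false.

2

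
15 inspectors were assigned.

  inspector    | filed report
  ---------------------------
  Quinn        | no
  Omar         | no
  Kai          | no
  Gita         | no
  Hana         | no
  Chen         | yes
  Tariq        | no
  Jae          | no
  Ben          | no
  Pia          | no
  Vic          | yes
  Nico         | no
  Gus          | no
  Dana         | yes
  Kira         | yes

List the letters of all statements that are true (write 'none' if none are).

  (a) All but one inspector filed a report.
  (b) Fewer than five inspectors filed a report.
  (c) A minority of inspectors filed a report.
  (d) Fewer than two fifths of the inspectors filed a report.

|A| = 15, |A ∩ B| = 4, |A ∖ B| = 11.
(a) |A ∖ B| = 1: fails.
(b) |A ∩ B| < 5: holds.
(c) |A ∩ B| < |A ∖ B|: holds.
(d) |A ∩ B| / |A| < 2/5: holds.

(b), (c), (d)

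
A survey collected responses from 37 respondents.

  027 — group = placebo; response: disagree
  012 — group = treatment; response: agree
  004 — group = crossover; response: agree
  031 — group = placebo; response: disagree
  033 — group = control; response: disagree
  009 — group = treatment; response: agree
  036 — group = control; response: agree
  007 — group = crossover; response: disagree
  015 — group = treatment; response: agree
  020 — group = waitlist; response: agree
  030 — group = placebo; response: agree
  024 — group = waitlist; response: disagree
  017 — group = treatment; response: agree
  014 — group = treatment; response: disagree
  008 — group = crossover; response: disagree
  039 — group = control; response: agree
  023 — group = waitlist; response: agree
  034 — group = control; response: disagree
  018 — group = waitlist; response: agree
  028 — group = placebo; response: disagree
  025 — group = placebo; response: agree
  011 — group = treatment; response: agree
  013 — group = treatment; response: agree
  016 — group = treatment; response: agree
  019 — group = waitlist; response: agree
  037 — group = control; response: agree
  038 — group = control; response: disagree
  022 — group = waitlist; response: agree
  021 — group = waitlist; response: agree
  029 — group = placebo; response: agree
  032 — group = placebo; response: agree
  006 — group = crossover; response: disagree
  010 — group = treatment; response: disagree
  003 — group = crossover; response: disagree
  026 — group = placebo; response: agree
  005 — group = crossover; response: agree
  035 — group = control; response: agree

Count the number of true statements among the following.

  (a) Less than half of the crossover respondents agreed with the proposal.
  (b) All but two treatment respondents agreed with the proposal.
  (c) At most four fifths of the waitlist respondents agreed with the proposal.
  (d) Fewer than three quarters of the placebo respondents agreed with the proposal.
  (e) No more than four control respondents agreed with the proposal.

4

(a) crossover: |A| = 6, |A ∩ B| = 2; needs |A ∩ B| < |A ∖ B| — true.
(b) treatment: |A| = 9, |A ∩ B| = 7; needs |A ∖ B| = 2 — true.
(c) waitlist: |A| = 7, |A ∩ B| = 6; needs |A ∩ B| / |A| ≤ 4/5 — false.
(d) placebo: |A| = 8, |A ∩ B| = 5; needs |A ∩ B| / |A| < 3/4 — true.
(e) control: |A| = 7, |A ∩ B| = 4; needs |A ∩ B| ≤ 4 — true.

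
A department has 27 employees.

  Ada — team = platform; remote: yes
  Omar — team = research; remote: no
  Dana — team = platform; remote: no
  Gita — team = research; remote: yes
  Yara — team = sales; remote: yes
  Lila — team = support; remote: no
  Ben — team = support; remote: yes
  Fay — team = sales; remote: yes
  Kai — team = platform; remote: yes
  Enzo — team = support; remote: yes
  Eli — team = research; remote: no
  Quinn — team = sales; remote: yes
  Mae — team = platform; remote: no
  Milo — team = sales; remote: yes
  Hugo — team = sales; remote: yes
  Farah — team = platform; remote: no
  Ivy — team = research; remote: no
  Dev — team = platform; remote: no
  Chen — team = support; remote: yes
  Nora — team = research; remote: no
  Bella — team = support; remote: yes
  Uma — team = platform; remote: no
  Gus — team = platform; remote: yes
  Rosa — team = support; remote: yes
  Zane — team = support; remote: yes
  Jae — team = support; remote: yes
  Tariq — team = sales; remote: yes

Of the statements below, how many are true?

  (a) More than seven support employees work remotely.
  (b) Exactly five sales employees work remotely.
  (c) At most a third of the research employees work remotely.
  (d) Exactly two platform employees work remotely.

1

(a) support: |A| = 8, |A ∩ B| = 7; needs |A ∩ B| > 7 — false.
(b) sales: |A| = 6, |A ∩ B| = 6; needs |A ∩ B| = 5 — false.
(c) research: |A| = 5, |A ∩ B| = 1; needs |A ∩ B| / |A| ≤ 1/3 — true.
(d) platform: |A| = 8, |A ∩ B| = 3; needs |A ∩ B| = 2 — false.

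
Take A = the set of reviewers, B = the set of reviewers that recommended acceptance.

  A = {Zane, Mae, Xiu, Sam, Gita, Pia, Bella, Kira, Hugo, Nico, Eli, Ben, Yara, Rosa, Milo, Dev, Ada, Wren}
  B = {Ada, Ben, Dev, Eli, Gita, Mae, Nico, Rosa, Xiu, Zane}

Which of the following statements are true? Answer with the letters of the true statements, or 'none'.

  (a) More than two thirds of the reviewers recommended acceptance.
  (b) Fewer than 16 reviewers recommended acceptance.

(b)

|A| = 18, |A ∩ B| = 10, |A ∖ B| = 8.
(a) |A ∩ B| / |A| > 2/3: fails.
(b) |A ∩ B| < 16: holds.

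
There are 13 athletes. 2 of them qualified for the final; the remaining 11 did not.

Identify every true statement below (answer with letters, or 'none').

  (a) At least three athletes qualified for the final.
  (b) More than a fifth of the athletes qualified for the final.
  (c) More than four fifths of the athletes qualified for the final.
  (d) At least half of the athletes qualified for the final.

|A| = 13, |A ∩ B| = 2, |A ∖ B| = 11.
(a) |A ∩ B| ≥ 3: fails.
(b) |A ∩ B| / |A| > 1/5: fails.
(c) |A ∩ B| / |A| > 4/5: fails.
(d) |A ∩ B| ≥ |A ∖ B|: fails.

none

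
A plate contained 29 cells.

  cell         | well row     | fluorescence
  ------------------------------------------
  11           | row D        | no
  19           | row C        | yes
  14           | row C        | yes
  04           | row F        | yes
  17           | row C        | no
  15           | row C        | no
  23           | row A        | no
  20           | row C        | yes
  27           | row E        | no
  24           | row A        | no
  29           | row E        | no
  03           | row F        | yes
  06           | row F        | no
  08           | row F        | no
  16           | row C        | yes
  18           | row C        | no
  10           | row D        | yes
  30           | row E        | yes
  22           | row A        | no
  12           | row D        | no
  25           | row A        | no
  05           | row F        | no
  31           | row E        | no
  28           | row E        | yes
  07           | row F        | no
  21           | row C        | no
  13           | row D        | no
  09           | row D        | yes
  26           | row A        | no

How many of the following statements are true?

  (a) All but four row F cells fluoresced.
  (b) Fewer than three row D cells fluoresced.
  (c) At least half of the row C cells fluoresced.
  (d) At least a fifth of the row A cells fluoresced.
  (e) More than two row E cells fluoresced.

3

(a) row F: |A| = 6, |A ∩ B| = 2; needs |A ∖ B| = 4 — true.
(b) row D: |A| = 5, |A ∩ B| = 2; needs |A ∩ B| < 3 — true.
(c) row C: |A| = 8, |A ∩ B| = 4; needs |A ∩ B| ≥ |A ∖ B| — true.
(d) row A: |A| = 5, |A ∩ B| = 0; needs |A ∩ B| / |A| ≥ 1/5 — false.
(e) row E: |A| = 5, |A ∩ B| = 2; needs |A ∩ B| > 2 — false.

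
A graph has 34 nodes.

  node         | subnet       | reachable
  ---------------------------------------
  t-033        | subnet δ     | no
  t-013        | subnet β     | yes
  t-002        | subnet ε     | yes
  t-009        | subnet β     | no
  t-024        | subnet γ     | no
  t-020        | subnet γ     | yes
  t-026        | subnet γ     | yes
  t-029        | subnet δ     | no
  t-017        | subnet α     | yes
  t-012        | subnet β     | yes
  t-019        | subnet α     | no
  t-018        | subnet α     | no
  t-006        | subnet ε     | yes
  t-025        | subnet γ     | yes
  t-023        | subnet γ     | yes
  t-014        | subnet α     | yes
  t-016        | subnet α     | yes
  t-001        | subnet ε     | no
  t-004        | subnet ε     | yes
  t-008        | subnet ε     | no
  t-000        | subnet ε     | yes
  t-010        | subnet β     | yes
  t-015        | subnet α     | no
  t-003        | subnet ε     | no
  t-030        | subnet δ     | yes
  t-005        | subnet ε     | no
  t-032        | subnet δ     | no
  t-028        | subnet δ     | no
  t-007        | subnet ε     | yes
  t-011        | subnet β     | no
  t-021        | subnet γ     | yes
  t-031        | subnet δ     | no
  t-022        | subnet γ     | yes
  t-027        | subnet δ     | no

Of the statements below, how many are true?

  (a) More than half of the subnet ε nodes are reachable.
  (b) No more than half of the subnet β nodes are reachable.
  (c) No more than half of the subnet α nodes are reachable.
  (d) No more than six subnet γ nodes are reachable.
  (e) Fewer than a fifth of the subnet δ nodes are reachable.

(a) subnet ε: |A| = 9, |A ∩ B| = 5; needs |A ∩ B| > |A ∖ B| — true.
(b) subnet β: |A| = 5, |A ∩ B| = 3; needs |A ∩ B| ≤ |A ∖ B| — false.
(c) subnet α: |A| = 6, |A ∩ B| = 3; needs |A ∩ B| ≤ |A ∖ B| — true.
(d) subnet γ: |A| = 7, |A ∩ B| = 6; needs |A ∩ B| ≤ 6 — true.
(e) subnet δ: |A| = 7, |A ∩ B| = 1; needs |A ∩ B| / |A| < 1/5 — true.

4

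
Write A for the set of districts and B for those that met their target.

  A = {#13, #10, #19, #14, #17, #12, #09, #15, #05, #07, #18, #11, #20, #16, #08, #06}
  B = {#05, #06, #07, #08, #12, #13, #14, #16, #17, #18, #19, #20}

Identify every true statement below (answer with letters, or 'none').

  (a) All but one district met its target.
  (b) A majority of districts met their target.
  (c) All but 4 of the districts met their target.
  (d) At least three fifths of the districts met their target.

|A| = 16, |A ∩ B| = 12, |A ∖ B| = 4.
(a) |A ∖ B| = 1: fails.
(b) |A ∩ B| > |A ∖ B|: holds.
(c) |A ∖ B| = 4: holds.
(d) |A ∩ B| / |A| ≥ 3/5: holds.

(b), (c), (d)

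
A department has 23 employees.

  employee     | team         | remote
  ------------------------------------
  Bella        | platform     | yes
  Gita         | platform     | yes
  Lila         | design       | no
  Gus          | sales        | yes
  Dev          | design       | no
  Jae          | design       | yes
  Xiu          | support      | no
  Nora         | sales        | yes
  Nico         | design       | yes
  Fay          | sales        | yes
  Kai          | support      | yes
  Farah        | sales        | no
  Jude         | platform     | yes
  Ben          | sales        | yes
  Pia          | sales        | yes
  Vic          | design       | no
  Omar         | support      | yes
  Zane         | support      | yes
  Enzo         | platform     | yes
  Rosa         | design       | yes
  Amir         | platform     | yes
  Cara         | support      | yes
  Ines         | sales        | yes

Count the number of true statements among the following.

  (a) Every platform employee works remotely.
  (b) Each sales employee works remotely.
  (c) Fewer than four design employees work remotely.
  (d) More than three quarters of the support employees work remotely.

3

(a) platform: |A| = 5, |A ∩ B| = 5; needs A ⊆ B, i.e. every element of A is in B (|A ∖ B| = 0) — true.
(b) sales: |A| = 7, |A ∩ B| = 6; needs A ⊆ B, i.e. every element of A is in B (|A ∖ B| = 0) — false.
(c) design: |A| = 6, |A ∩ B| = 3; needs |A ∩ B| < 4 — true.
(d) support: |A| = 5, |A ∩ B| = 4; needs |A ∩ B| / |A| > 3/4 — true.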